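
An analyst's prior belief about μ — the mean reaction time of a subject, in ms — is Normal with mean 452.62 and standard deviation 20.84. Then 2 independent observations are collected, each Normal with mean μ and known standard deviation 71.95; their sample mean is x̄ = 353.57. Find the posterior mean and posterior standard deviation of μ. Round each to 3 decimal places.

Posterior mean ≈ 438.388; posterior SD ≈ 19.285

With known σ, the Normal prior is conjugate. Weight on the data is w = (n/σ²)/(n/σ² + 1/τ₀²) = 0.00038634/(0.00038634+0.00230253) = 0.14368.
Posterior mean = w·x̄ + (1−w)·μ₀ = 0.14368·353.57 + 0.85632·452.62 = 438.388. Posterior variance = 1/(0.00038634+0.00230253) = 371.904, so SD = 19.285.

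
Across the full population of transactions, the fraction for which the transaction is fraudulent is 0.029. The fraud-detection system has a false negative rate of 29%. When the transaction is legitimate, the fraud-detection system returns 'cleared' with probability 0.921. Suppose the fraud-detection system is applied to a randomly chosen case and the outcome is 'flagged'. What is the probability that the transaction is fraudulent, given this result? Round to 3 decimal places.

P(H | E) ≈ 0.212

Let H be the event that the transaction is fraudulent. P(H) = 0.029, so P(¬H) = 0.971. With E the 'flagged' result, P(E|H) = 0.71 and P(E|¬H) = 0.079.
P(E) = 0.71·0.029 + 0.079·0.971 = 0.020590 + 0.076709 = 0.097299.
By Bayes' theorem, P(H|E) = 0.020590 / 0.097299 = 0.212.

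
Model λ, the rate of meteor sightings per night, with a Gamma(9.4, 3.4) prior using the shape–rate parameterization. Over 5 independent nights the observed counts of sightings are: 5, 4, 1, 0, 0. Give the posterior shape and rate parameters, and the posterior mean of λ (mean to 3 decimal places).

The Poisson likelihood adds the total count to the shape and the number of exposure periods to the rate. Here ∑xᵢ = 10 and n = 5, so shape 9.4→19.4 and rate 3.4→8.4.
Posterior mean = shape/rate = 19.4/8.4 = 2.310.

Posterior: Gamma(shape=19.4, rate=8.4); mean ≈ 2.310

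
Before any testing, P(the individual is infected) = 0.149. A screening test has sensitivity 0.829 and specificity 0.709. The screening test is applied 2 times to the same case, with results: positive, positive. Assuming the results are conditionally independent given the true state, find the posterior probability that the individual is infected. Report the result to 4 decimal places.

Posterior P(H) ≈ 0.5869

With H the event that the individual is infected, the joint likelihood of the observed sequence is P(data|H) = 0.829·0.829 = 0.68724 and P(data|¬H) = 0.291·0.291 = 0.084681.
Bayes: P(H|data) = 0.149·0.68724 / (0.149·0.68724 + 0.851·0.084681) = 0.10240/0.17446 = 0.5869.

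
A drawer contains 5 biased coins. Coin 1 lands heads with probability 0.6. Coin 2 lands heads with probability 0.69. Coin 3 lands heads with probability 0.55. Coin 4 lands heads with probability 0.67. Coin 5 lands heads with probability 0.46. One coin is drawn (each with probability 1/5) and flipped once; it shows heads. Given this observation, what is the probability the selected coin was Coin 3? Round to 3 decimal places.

Posterior probability ≈ 0.185

Tabulate prior·likelihood by source: [1] prior 0.2, lik 0.6, product 0.1200; [2] prior 0.2, lik 0.69, product 0.1380; [3] prior 0.2, lik 0.55, product 0.1100; [4] prior 0.2, lik 0.67, product 0.1340; [5] prior 0.2, lik 0.46, product 0.09200.
Normalizing constant = 0.59400; the posterior for Coin 3 is its product over the sum, 0.1100/0.59400 = 0.185.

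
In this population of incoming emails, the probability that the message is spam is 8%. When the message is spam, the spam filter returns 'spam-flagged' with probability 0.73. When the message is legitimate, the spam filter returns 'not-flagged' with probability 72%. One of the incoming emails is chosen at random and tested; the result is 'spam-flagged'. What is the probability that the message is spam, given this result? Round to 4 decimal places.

P(H | E) ≈ 0.1848

Let H be the event that the message is spam. P(H) = 0.08, so P(¬H) = 0.92. With E the 'spam-flagged' result, P(E|H) = 0.73 and P(E|¬H) = 0.28.
P(E) = 0.73·0.08 + 0.28·0.92 = 0.058400 + 0.25760 = 0.31600.
By Bayes' theorem, P(H|E) = 0.058400 / 0.31600 = 0.1848.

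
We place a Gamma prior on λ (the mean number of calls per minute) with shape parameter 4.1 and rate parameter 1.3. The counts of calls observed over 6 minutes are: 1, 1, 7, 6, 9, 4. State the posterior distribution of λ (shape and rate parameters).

Posterior: Gamma(shape=32.1, rate=7.3)

The Poisson likelihood adds the total count to the shape and the number of exposure periods to the rate. Here ∑xᵢ = 28 and n = 6, so shape 4.1→32.1 and rate 1.3→7.3.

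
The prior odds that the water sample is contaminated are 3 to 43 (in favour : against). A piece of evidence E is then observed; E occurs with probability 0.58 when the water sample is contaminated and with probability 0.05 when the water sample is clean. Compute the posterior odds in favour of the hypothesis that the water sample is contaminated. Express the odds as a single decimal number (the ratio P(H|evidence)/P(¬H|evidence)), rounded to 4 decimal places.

Prior odds = 3/43 = 0.069767. In log-odds, ln(0.069767) = -2.6626.
Add log likelihood ratio: ln(11.600) = 2.4510.
Posterior log-odds = -0.21158, so posterior odds = exp(-0.21158) = 0.80930.

Posterior odds ≈ 0.8093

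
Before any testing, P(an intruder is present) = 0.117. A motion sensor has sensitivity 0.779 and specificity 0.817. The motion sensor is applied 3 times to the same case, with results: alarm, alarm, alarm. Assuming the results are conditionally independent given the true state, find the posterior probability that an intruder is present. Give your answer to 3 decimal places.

With H the event that an intruder is present, the joint likelihood of the observed sequence is P(data|H) = 0.779·0.779·0.779 = 0.47273 and P(data|¬H) = 0.183·0.183·0.183 = 0.0061285.
Bayes: P(H|data) = 0.117·0.47273 / (0.117·0.47273 + 0.883·0.0061285) = 0.055309/0.060721 = 0.9109.

Posterior P(H) ≈ 0.911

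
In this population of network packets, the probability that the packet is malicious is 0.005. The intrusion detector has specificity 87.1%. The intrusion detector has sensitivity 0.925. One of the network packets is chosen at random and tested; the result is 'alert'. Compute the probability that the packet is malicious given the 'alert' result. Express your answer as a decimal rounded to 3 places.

P(H | E) ≈ 0.035

Let H be the event that the packet is malicious. P(H) = 0.005, so P(¬H) = 0.995. With E the 'alert' result, P(E|H) = 0.925 and P(E|¬H) = 0.129.
P(E) = 0.925·0.005 + 0.129·0.995 = 0.0046250 + 0.12835 = 0.13298.
By Bayes' theorem, P(H|E) = 0.0046250 / 0.13298 = 0.035.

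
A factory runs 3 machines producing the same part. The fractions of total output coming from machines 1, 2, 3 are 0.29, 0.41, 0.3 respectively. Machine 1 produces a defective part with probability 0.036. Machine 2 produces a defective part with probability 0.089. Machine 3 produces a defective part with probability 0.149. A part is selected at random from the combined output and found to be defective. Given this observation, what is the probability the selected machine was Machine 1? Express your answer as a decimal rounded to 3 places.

Posterior probability ≈ 0.114

P(defective|M1) = 0.036; P(defective|M2) = 0.089; P(defective|M3) = 0.149.
Prior × likelihood for each source: 0.29·0.036=0.01044, 0.41·0.089=0.03649, 0.3·0.149=0.04470. Summing gives P(defective) = 0.091630.
P(Machine 1 | defective) = 0.01044 / 0.091630 = 0.114.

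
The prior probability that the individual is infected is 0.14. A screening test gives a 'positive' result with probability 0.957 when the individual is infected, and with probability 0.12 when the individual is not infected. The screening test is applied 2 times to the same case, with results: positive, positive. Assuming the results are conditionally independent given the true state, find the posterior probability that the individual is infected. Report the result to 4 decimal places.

Posterior P(H) ≈ 0.9119

Let H be the event that the individual is infected; start with P(H) = 0.14. P('positive'|H) = 0.957, P('positive'|¬H) = 0.12.
Update on result 1 ('positive'): P(H) ← 0.957·0.1400 / (0.957·0.1400 + 0.12·0.8600) = 0.13398/0.23718 = 0.5649.
Update on result 2 ('positive'): P(H) ← 0.957·0.5649 / (0.957·0.5649 + 0.12·0.4351) = 0.54060/0.59281 = 0.9119.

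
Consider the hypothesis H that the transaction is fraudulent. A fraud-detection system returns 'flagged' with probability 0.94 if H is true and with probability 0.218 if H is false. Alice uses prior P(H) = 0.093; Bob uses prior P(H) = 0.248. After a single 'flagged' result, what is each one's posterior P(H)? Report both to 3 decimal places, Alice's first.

The likelihood ratio for a 'flagged' result is 0.94/0.218 = 4.3119.
Alice: prior odds 0.093/0.907 = 0.10254; posterior odds 0.44213; posterior probability 0.307.
Bob: prior odds 0.248/0.752 = 0.32979; posterior odds 1.4220; posterior probability 0.587.

Alice: 0.307; Bob: 0.587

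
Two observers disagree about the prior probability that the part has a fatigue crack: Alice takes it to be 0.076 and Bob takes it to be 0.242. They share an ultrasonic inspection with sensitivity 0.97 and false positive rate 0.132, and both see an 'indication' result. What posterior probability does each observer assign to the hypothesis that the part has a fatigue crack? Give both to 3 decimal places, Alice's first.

P('+'|H) = 0.97, P('+'|¬H) = 0.132.
Alice: numerator 0.97·0.076 = 0.073720; evidence = 0.073720+0.132·0.924 = 0.19569; posterior = 0.377.
Bob: numerator 0.97·0.242 = 0.23474; evidence = 0.23474+0.132·0.758 = 0.33480; posterior = 0.701.

Alice: 0.377; Bob: 0.701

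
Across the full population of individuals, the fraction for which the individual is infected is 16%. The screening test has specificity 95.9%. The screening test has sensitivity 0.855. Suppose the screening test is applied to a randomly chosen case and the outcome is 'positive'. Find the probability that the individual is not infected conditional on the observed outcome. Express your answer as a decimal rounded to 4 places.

P(¬H | E) ≈ 0.2011

Write H for 'the individual is infected'. Prior odds H:¬H = 0.16/0.84 = 0.19048. For the 'positive' outcome, the likelihood ratio is 0.855/0.041 = 20.854.
Posterior odds = 0.19048 × 20.854 = 3.9721, so P(H|E) = 3.9721/(1+3.9721) = 0.7989. Then P(¬H|E) = 1 − 0.7989 = 0.2011.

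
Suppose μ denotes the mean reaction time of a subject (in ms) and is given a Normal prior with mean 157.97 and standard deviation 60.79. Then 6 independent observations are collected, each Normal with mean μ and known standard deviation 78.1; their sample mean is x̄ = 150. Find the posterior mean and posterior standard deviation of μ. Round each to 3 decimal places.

Posterior mean ≈ 151.719; posterior SD ≈ 28.236

With known σ, the Normal prior is conjugate. Weight on the data is w = (n/σ²)/(n/σ² + 1/τ₀²) = 0.00098367/(0.00098367+0.00027060) = 0.78425.
Posterior mean = w·x̄ + (1−w)·μ₀ = 0.78425·150 + 0.21575·157.97 = 151.719. Posterior variance = 1/(0.00098367+0.00027060) = 797.274, so SD = 28.236.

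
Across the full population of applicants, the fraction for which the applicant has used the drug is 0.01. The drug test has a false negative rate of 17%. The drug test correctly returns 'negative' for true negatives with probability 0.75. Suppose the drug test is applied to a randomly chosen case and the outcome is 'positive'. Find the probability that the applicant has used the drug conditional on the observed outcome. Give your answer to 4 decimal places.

Write H for 'the applicant has used the drug'. Prior odds H:¬H = 0.01/0.99 = 0.010101. For the 'positive' outcome, the likelihood ratio is 0.83/0.25 = 3.3200.
Posterior odds = 0.010101 × 3.3200 = 0.033535, so P(H|E) = 0.033535/(1+0.033535) = 0.0324.

P(H | E) ≈ 0.0324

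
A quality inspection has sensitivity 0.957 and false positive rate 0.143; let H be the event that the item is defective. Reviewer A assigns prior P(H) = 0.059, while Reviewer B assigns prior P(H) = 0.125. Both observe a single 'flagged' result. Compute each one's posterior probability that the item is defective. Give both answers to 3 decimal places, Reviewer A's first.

The likelihood ratio for a 'flagged' result is 0.957/0.143 = 6.6923.
Reviewer A: prior odds 0.059/0.941 = 0.062699; posterior odds 0.41960; posterior probability 0.296.
Reviewer B: prior odds 0.125/0.875 = 0.14286; posterior odds 0.95604; posterior probability 0.489.

Reviewer A: 0.296; Reviewer B: 0.489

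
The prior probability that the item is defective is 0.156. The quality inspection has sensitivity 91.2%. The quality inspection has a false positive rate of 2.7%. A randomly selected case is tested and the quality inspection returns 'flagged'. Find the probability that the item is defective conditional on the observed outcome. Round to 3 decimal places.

P(H | E) ≈ 0.862

Let H be the event that the item is defective. P(H) = 0.156, so P(¬H) = 0.844. With E the 'flagged' result, P(E|H) = 0.912 and P(E|¬H) = 0.027.
P(E) = 0.912·0.156 + 0.027·0.844 = 0.14227 + 0.022788 = 0.16506.
By Bayes' theorem, P(H|E) = 0.14227 / 0.16506 = 0.862.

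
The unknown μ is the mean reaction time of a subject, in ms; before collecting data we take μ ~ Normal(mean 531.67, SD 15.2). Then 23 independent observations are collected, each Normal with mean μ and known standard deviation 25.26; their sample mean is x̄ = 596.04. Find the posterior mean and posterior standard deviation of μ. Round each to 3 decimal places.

With known σ, the Normal prior is conjugate. Weight on the data is w = (n/σ²)/(n/σ² + 1/τ₀²) = 0.0360463/(0.0360463+0.00432825) = 0.89280.
Posterior mean = w·x̄ + (1−w)·μ₀ = 0.89280·596.04 + 0.10720·531.67 = 589.139. Posterior variance = 1/(0.0360463+0.00432825) = 24.7681, so SD = 4.977.

Posterior mean ≈ 589.139; posterior SD ≈ 4.977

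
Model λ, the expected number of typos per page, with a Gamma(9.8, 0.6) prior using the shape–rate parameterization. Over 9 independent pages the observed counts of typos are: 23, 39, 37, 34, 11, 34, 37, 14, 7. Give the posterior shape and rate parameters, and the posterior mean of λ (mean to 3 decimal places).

Posterior: Gamma(shape=245.8, rate=9.6); mean ≈ 25.604

Total count ∑xᵢ = 236 over n = 9 pages.
Gamma is conjugate to the Poisson likelihood: posterior is Gamma(shape = 9.8+236 = 245.8, rate = 0.6+9 = 9.6).
Posterior mean = shape/rate = 245.8/9.6 = 25.604.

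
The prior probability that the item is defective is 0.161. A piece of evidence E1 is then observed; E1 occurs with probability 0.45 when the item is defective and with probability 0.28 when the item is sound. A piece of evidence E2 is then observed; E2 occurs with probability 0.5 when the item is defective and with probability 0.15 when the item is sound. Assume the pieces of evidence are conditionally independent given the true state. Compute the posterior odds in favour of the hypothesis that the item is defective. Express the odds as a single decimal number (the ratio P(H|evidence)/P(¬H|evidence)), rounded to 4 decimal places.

Prior odds = 0.161/(1−0.161) = 0.19190. In log-odds, ln(0.19190) = -1.6508.
Add log likelihood ratios: ln(1.6071) + ln(3.3333) = 1.6784.
Posterior log-odds = 0.027624, so posterior odds = exp(0.027624) = 1.0280.

Posterior odds ≈ 1.0280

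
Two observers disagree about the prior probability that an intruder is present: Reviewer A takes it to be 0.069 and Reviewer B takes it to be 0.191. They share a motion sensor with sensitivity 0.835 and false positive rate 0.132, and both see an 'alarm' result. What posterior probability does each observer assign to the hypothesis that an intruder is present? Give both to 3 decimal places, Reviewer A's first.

Reviewer A: 0.319; Reviewer B: 0.599

The likelihood ratio for an 'alarm' result is 0.835/0.132 = 6.3258.
Reviewer A: prior odds 0.069/0.931 = 0.074114; posterior odds 0.46883; posterior probability 0.319.
Reviewer B: prior odds 0.191/0.809 = 0.23609; posterior odds 1.4935; posterior probability 0.599.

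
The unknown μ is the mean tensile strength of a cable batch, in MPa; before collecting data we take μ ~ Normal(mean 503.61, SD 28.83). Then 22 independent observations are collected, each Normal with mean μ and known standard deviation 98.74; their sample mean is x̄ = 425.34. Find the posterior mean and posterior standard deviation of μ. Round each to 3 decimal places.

Prior precision 1/τ₀² = 1/28.83² = 0.00120312; data precision n/σ² = 22/98.74² = 0.00225651.
Posterior precision = 0.00120312 + 0.00225651 = 0.00345963, giving posterior SD = 1/√0.00345963 = 17.001.
Posterior mean = (0.00120312·503.61 + 0.00225651·425.34) / 0.00345963 = 452.559.

Posterior mean ≈ 452.559; posterior SD ≈ 17.001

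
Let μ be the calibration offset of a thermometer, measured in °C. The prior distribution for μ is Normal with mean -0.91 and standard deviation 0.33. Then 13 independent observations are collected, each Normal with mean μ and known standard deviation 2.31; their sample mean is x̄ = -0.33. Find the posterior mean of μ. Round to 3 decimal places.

Posterior mean ≈ -0.788

With known σ, the Normal prior is conjugate. Weight on the data is w = (n/σ²)/(n/σ² + 1/τ₀²) = 2.43624/(2.43624+9.18274) = 0.20968.
Posterior mean = w·x̄ + (1−w)·μ₀ = 0.20968·-0.33 + 0.79032·-0.91 = -0.788.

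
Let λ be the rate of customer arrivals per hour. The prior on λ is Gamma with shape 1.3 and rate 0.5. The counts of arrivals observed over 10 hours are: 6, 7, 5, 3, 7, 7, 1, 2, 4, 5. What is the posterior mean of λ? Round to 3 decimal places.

Posterior mean ≈ 4.600

The Poisson likelihood adds the total count to the shape and the number of exposure periods to the rate. Here ∑xᵢ = 47 and n = 10, so shape 1.3→48.3 and rate 0.5→10.5.
Posterior mean = shape/rate = 48.3/10.5 = 4.600.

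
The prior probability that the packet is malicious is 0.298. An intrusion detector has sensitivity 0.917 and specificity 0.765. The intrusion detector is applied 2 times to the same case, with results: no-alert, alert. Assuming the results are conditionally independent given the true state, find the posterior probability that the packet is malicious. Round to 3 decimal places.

Posterior P(H) ≈ 0.152

With H the event that the packet is malicious, the joint likelihood of the observed sequence is P(data|H) = 0.083·0.917 = 0.076111 and P(data|¬H) = 0.765·0.235 = 0.17977.
Bayes: P(H|data) = 0.298·0.076111 / (0.298·0.076111 + 0.702·0.17977) = 0.022681/0.14888 = 0.1523.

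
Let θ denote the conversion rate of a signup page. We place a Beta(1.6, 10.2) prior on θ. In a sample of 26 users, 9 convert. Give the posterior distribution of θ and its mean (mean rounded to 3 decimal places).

The binomial likelihood is conjugate to the Beta prior: with 9 successes and 17 failures, the posterior is Beta(1.6+9, 10.2+17) = Beta(10.6, 27.2).
E[θ | data] = 10.6/(10.6+27.2) = 0.280.

Posterior: Beta(10.6, 27.2); mean ≈ 0.280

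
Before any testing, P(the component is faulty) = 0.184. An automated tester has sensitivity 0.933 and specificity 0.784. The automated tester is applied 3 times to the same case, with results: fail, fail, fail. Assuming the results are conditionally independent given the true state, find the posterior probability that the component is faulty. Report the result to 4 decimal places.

Posterior P(H) ≈ 0.9478

Let H be the event that the component is faulty; start with P(H) = 0.184. P('fail'|H) = 0.933, P('fail'|¬H) = 0.216.
Update on result 1 ('fail'): P(H) ← 0.933·0.1840 / (0.933·0.1840 + 0.216·0.8160) = 0.17167/0.34793 = 0.4934.
Update on result 2 ('fail'): P(H) ← 0.933·0.4934 / (0.933·0.4934 + 0.216·0.5066) = 0.46035/0.56978 = 0.8080.
Update on result 3 ('fail'): P(H) ← 0.933·0.8080 / (0.933·0.8080 + 0.216·0.1920) = 0.75382/0.79530 = 0.9478.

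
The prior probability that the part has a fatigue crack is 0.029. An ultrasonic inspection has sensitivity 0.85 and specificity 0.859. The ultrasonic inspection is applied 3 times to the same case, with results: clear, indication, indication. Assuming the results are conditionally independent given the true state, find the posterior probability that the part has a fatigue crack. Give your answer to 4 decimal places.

Let H be the event that the part has a fatigue crack; start with P(H) = 0.029. P('indication'|H) = 0.85, P('indication'|¬H) = 0.141.
Update on result 1 ('clear'): P(H) ← 0.15·0.0290 / (0.15·0.0290 + 0.859·0.9710) = 0.0043500/0.83844 = 0.0052.
Update on result 2 ('indication'): P(H) ← 0.85·0.0052 / (0.85·0.0052 + 0.141·0.9948) = 0.0044100/0.14468 = 0.0305.
Update on result 3 ('indication'): P(H) ← 0.85·0.0305 / (0.85·0.0305 + 0.141·0.9695) = 0.025909/0.16261 = 0.1593.

Posterior P(H) ≈ 0.1593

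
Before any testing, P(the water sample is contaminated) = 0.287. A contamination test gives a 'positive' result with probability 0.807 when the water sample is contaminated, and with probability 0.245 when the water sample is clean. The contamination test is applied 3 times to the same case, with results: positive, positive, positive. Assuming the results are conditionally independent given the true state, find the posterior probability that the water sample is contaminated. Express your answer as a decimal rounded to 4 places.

Posterior P(H) ≈ 0.9350

Let H be the event that the water sample is contaminated; start with P(H) = 0.287. P('positive'|H) = 0.807, P('positive'|¬H) = 0.245.
Update on result 1 ('positive'): P(H) ← 0.807·0.2870 / (0.807·0.2870 + 0.245·0.7130) = 0.23161/0.40629 = 0.5701.
Update on result 2 ('positive'): P(H) ← 0.807·0.5701 / (0.807·0.5701 + 0.245·0.4299) = 0.46003/0.56537 = 0.8137.
Update on result 3 ('positive'): P(H) ← 0.807·0.8137 / (0.807·0.8137 + 0.245·0.1863) = 0.65664/0.70229 = 0.9350.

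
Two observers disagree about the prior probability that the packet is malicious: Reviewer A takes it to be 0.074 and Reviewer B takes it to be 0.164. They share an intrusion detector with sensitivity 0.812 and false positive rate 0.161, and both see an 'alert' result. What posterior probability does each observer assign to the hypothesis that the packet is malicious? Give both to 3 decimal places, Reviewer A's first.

Reviewer A: 0.287; Reviewer B: 0.497

P('+'|H) = 0.812, P('+'|¬H) = 0.161.
Reviewer A: numerator 0.812·0.074 = 0.060088; evidence = 0.060088+0.161·0.926 = 0.20917; posterior = 0.287.
Reviewer B: numerator 0.812·0.164 = 0.13317; evidence = 0.13317+0.161·0.836 = 0.26776; posterior = 0.497.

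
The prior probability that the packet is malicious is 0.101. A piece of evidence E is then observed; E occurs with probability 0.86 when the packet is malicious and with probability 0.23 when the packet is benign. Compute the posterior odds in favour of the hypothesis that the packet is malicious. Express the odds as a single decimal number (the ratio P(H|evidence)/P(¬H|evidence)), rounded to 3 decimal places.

Posterior odds ≈ 0.420

Prior odds = 0.101/(1−0.101) = 0.11235. In log-odds, ln(0.11235) = -2.1862.
Add log likelihood ratio: ln(3.7391) = 1.3189.
Posterior log-odds = -0.86731, so posterior odds = exp(-0.86731) = 0.42008.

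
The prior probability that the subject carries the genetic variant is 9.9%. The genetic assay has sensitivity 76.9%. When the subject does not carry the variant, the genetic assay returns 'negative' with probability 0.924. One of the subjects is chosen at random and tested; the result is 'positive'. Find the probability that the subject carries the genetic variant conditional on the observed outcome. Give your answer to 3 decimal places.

Write H for 'the subject carries the genetic variant'. Prior odds H:¬H = 0.099/0.901 = 0.10988. For the 'positive' outcome, the likelihood ratio is 0.769/0.076 = 10.118.
Posterior odds = 0.10988 × 10.118 = 1.1118, so P(H|E) = 1.1118/(1+1.1118) = 0.526.

P(H | E) ≈ 0.526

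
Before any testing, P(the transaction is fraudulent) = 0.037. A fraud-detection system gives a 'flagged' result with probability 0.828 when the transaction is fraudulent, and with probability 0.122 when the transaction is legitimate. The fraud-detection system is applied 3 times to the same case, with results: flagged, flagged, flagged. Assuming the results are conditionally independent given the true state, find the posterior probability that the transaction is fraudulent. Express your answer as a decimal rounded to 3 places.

Let H be the event that the transaction is fraudulent; start with P(H) = 0.037. P('flagged'|H) = 0.828, P('flagged'|¬H) = 0.122.
Update on result 1 ('flagged'): P(H) ← 0.828·0.0370 / (0.828·0.0370 + 0.122·0.9630) = 0.030636/0.14812 = 0.2068.
Update on result 2 ('flagged'): P(H) ← 0.828·0.2068 / (0.828·0.2068 + 0.122·0.7932) = 0.17125/0.26802 = 0.6390.
Update on result 3 ('flagged'): P(H) ← 0.828·0.6390 / (0.828·0.6390 + 0.122·0.3610) = 0.52906/0.57311 = 0.9231.

Posterior P(H) ≈ 0.923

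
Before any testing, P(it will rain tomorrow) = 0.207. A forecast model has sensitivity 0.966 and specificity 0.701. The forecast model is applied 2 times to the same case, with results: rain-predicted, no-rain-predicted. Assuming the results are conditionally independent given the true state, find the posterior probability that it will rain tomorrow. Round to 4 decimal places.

Posterior P(H) ≈ 0.0393

Let H be the event that it will rain tomorrow; start with P(H) = 0.207. P('rain-predicted'|H) = 0.966, P('rain-predicted'|¬H) = 0.299.
Update on result 1 ('rain-predicted'): P(H) ← 0.966·0.2070 / (0.966·0.2070 + 0.299·0.7930) = 0.19996/0.43707 = 0.4575.
Update on result 2 ('no-rain-predicted'): P(H) ← 0.034·0.4575 / (0.034·0.4575 + 0.701·0.5425) = 0.015555/0.39584 = 0.0393.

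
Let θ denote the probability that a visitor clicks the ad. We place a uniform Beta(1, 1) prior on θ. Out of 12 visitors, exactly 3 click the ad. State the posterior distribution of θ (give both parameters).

Observing 3 successes and 9 failures updates Beta(1, 1) by adding the success and failure counts to the two shape parameters: α = 1+3 = 4, β = 1+9 = 10.

Posterior: Beta(4, 10)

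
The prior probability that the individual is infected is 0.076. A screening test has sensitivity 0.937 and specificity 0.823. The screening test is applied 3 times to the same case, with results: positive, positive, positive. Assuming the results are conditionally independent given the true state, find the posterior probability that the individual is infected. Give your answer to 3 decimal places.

With H the event that the individual is infected, the joint likelihood of the observed sequence is P(data|H) = 0.937·0.937·0.937 = 0.82266 and P(data|¬H) = 0.177·0.177·0.177 = 0.0055452.
Bayes: P(H|data) = 0.076·0.82266 / (0.076·0.82266 + 0.924·0.0055452) = 0.062522/0.067646 = 0.9243.

Posterior P(H) ≈ 0.924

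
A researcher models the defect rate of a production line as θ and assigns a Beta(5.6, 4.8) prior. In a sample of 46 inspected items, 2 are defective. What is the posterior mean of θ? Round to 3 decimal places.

Posterior mean ≈ 0.135

Observing 2 successes and 44 failures updates Beta(5.6, 4.8) by adding the success and failure counts to the two shape parameters: α = 5.6+2 = 7.6, β = 4.8+44 = 48.8.
Posterior mean = α/(α+β) = 7.6/56.4 = 0.135.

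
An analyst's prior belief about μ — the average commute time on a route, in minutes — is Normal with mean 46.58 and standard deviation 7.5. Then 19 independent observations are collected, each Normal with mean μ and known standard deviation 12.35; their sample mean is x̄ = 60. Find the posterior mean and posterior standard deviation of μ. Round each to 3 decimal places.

Prior precision 1/τ₀² = 1/7.5² = 0.0177778; data precision n/σ² = 19/12.35² = 0.124572.
Posterior precision = 0.0177778 + 0.124572 = 0.142350, giving posterior SD = 1/√0.142350 = 2.650.
Posterior mean = (0.0177778·46.58 + 0.124572·60) / 0.142350 = 58.324.

Posterior mean ≈ 58.324; posterior SD ≈ 2.650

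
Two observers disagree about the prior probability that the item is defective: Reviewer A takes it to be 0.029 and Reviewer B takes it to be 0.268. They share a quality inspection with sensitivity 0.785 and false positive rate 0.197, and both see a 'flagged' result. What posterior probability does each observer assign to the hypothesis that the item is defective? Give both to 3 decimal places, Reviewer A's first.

Reviewer A: 0.106; Reviewer B: 0.593

The likelihood ratio for a 'flagged' result is 0.785/0.197 = 3.9848.
Reviewer A: prior odds 0.029/0.971 = 0.029866; posterior odds 0.11901; posterior probability 0.106.
Reviewer B: prior odds 0.268/0.732 = 0.36612; posterior odds 1.4589; posterior probability 0.593.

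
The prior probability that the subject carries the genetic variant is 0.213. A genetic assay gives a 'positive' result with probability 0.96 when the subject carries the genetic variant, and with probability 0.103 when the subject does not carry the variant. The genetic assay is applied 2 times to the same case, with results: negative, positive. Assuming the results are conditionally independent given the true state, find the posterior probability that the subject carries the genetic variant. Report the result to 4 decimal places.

Posterior P(H) ≈ 0.1011

Let H be the event that the subject carries the genetic variant; start with P(H) = 0.213. P('positive'|H) = 0.96, P('positive'|¬H) = 0.103.
Update on result 1 ('negative'): P(H) ← 0.04·0.2130 / (0.04·0.2130 + 0.897·0.7870) = 0.0085200/0.71446 = 0.0119.
Update on result 2 ('positive'): P(H) ← 0.96·0.0119 / (0.96·0.0119 + 0.103·0.9881) = 0.011448/0.11322 = 0.1011.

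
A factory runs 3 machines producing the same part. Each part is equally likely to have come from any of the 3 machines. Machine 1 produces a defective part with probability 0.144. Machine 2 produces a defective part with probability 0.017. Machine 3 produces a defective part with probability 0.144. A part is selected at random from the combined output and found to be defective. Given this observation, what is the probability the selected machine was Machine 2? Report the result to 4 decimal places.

Posterior probability ≈ 0.0557

Tabulate prior·likelihood by source: [1] prior 0.333333, lik 0.144, product 0.04800; [2] prior 0.333333, lik 0.017, product 0.005667; [3] prior 0.333333, lik 0.144, product 0.04800.
Normalizing constant = 0.10167; the posterior for Machine 2 is its product over the sum, 0.005667/0.10167 = 0.0557.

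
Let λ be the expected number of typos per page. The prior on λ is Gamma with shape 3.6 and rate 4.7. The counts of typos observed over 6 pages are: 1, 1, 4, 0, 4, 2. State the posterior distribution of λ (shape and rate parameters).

Total count ∑xᵢ = 12 over n = 6 pages.
Gamma is conjugate to the Poisson likelihood: posterior is Gamma(shape = 3.6+12 = 15.6, rate = 4.7+6 = 10.7).

Posterior: Gamma(shape=15.6, rate=10.7)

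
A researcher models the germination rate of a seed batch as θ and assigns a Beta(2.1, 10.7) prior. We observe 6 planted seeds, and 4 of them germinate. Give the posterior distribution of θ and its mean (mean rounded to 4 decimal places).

Observing 4 successes and 2 failures updates Beta(2.1, 10.7) by adding the success and failure counts to the two shape parameters: α = 2.1+4 = 6.1, β = 10.7+2 = 12.7.
Posterior mean = α/(α+β) = 6.1/18.8 = 0.3245.

Posterior: Beta(6.1, 12.7); mean ≈ 0.3245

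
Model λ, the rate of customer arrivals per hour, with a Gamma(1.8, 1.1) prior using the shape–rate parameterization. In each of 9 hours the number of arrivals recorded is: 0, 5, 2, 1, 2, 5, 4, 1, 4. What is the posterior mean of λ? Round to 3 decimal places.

Posterior mean ≈ 2.554

The Poisson likelihood adds the total count to the shape and the number of exposure periods to the rate. Here ∑xᵢ = 24 and n = 9, so shape 1.8→25.8 and rate 1.1→10.1.
Posterior mean = shape/rate = 25.8/10.1 = 2.554.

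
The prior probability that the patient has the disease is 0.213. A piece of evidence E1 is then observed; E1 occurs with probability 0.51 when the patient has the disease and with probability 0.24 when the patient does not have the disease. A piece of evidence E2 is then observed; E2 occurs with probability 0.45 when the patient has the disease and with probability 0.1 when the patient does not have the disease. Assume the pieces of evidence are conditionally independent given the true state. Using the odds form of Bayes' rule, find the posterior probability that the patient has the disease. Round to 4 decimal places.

Posterior probability ≈ 0.7213

Prior odds = 0.213/(1−0.213) = 0.27065.
Likelihood ratio for E1 = 0.51/0.24 = 2.1250.
Likelihood ratio for E2 = 0.45/0.1 = 4.5000.
Posterior odds = prior odds × LR₁ × LR₂ = 2.5881.
Posterior probability = odds/(1+odds) = 2.5881/3.5881 = 0.7213.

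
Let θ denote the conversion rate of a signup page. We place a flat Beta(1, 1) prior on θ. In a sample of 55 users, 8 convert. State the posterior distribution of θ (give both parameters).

Posterior: Beta(9, 48)

Observing 8 successes and 47 failures updates Beta(1, 1) by adding the success and failure counts to the two shape parameters: α = 1+8 = 9, β = 1+47 = 48.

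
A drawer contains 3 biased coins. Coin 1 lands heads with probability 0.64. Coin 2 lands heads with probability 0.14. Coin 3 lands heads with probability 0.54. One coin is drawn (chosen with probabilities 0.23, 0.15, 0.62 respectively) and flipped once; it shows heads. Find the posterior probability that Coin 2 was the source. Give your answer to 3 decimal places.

P(heads|C1) = 0.64; P(heads|C2) = 0.14; P(heads|C3) = 0.54.
Prior × likelihood for each source: 0.23·0.64=0.1472, 0.15·0.14=0.02100, 0.62·0.54=0.3348. Summing gives P(heads) = 0.50300.
P(Coin 2 | heads) = 0.02100 / 0.50300 = 0.042.

Posterior probability ≈ 0.042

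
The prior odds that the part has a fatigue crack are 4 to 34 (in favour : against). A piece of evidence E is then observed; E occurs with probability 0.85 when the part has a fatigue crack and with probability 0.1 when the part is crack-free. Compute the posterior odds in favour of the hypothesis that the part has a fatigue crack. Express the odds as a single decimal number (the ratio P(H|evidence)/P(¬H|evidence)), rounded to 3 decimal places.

Posterior odds ≈ 1.000

Prior odds = 4/34 = 0.11765.
Likelihood ratio for E = 0.85/0.1 = 8.5000.
Posterior odds = prior odds × LR = 1.0000.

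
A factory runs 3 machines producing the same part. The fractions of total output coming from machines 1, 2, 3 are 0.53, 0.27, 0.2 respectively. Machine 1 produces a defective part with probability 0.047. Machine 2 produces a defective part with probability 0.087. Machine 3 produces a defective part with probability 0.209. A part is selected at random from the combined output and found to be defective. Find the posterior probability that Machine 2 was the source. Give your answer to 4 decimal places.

Posterior probability ≈ 0.2604

Tabulate prior·likelihood by source: [1] prior 0.53, lik 0.047, product 0.02491; [2] prior 0.27, lik 0.087, product 0.02349; [3] prior 0.2, lik 0.209, product 0.04180.
Normalizing constant = 0.090200; the posterior for Machine 2 is its product over the sum, 0.02349/0.090200 = 0.2604.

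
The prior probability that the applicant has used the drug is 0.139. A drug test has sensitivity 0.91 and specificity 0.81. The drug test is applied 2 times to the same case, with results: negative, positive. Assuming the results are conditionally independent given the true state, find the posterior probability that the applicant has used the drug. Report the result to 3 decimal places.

Posterior P(H) ≈ 0.079

Let H be the event that the applicant has used the drug; start with P(H) = 0.139. P('positive'|H) = 0.91, P('positive'|¬H) = 0.19.
Update on result 1 ('negative'): P(H) ← 0.09·0.1390 / (0.09·0.1390 + 0.81·0.8610) = 0.012510/0.70992 = 0.0176.
Update on result 2 ('positive'): P(H) ← 0.91·0.0176 / (0.91·0.0176 + 0.19·0.9824) = 0.016036/0.20269 = 0.0791.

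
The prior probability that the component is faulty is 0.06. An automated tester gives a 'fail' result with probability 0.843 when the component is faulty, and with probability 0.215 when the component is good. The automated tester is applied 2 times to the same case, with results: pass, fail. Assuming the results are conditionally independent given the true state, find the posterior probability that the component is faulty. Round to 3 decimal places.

Let H be the event that the component is faulty; start with P(H) = 0.06. P('fail'|H) = 0.843, P('fail'|¬H) = 0.215.
Update on result 1 ('pass'): P(H) ← 0.157·0.0600 / (0.157·0.0600 + 0.785·0.9400) = 0.0094200/0.74732 = 0.0126.
Update on result 2 ('fail'): P(H) ← 0.843·0.0126 / (0.843·0.0126 + 0.215·0.9874) = 0.010626/0.22292 = 0.0477.

Posterior P(H) ≈ 0.048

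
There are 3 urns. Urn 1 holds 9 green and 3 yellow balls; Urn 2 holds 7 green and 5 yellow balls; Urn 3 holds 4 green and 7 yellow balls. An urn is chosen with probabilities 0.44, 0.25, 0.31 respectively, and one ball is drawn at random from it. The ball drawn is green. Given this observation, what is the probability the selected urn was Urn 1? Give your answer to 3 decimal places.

Posterior probability ≈ 0.561

P(green|Urn 1) = 0.75; P(green|Urn 2) = 0.5833; P(green|Urn 3) = 0.3636.
Prior × likelihood for each source: 0.44·0.75=0.3300, 0.25·0.5833=0.1458, 0.31·0.3636=0.1127. Summing gives P(green) = 0.58856.
P(Urn 1 | green) = 0.3300 / 0.58856 = 0.561.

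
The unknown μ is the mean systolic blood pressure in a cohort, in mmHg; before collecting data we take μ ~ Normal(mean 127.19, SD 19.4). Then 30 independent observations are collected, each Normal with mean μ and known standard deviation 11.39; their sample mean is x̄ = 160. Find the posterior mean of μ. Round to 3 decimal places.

Posterior mean ≈ 159.627

Prior precision 1/τ₀² = 1/19.4² = 0.00265703; data precision n/σ² = 30/11.39² = 0.231246.
Posterior precision = 0.00265703 + 0.231246 = 0.233903.
Posterior mean = (0.00265703·127.19 + 0.231246·160) / 0.233903 = 159.627.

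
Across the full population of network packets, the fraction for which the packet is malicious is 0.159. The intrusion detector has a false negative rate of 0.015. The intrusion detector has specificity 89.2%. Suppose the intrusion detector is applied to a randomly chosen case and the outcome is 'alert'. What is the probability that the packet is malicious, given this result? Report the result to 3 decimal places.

Write H for 'the packet is malicious'. Prior odds H:¬H = 0.159/0.841 = 0.18906. For the 'alert' outcome, the likelihood ratio is 0.985/0.108 = 9.1204.
Posterior odds = 0.18906 × 9.1204 = 1.7243, so P(H|E) = 1.7243/(1+1.7243) = 0.633.

P(H | E) ≈ 0.633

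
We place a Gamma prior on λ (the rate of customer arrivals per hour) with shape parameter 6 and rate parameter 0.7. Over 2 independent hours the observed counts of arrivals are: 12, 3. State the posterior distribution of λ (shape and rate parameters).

Posterior: Gamma(shape=21, rate=2.7)

Total count ∑xᵢ = 15 over n = 2 hours.
Gamma is conjugate to the Poisson likelihood: posterior is Gamma(shape = 6+15 = 21, rate = 0.7+2 = 2.7).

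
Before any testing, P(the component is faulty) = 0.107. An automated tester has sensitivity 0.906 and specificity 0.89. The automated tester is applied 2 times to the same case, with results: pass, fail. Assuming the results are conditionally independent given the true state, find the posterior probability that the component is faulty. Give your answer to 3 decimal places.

Posterior P(H) ≈ 0.094

Let H be the event that the component is faulty; start with P(H) = 0.107. P('fail'|H) = 0.906, P('fail'|¬H) = 0.11.
Update on result 1 ('pass'): P(H) ← 0.094·0.1070 / (0.094·0.1070 + 0.89·0.8930) = 0.010058/0.80483 = 0.0125.
Update on result 2 ('fail'): P(H) ← 0.906·0.0125 / (0.906·0.0125 + 0.11·0.9875) = 0.011322/0.11995 = 0.0944.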